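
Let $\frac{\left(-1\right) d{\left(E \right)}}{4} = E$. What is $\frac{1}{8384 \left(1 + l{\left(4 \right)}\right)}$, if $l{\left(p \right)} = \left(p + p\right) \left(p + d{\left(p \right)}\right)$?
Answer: $- \frac{1}{796480} \approx -1.2555 \cdot 10^{-6}$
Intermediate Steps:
$d{\left(E \right)} = - 4 E$
$l{\left(p \right)} = - 6 p^{2}$ ($l{\left(p \right)} = \left(p + p\right) \left(p - 4 p\right) = 2 p \left(- 3 p\right) = - 6 p^{2}$)
$\frac{1}{8384 \left(1 + l{\left(4 \right)}\right)} = \frac{1}{8384 \left(1 - 6 \cdot 4^{2}\right)} = \frac{1}{8384 \left(1 - 96\right)} = \frac{1}{8384 \left(-95\right)} = \frac{1}{8384} \left(- \frac{1}{95}\right) = - \frac{1}{796480}$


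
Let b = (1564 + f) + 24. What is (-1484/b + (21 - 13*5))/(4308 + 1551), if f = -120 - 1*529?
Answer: -42800/5501601 ≈ -0.0077796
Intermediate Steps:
f = -649 (f = -120 - 529 = -649)
b = 939 (b = (1564 - 649) + 24 = 915 + 24 = 939)
(-1484/b + (21 - 13*5))/(4308 + 1551) = (-1484/939 + (21 - 13*5))/(4308 + 1551) = (-1484*1/939 + (21 - 65))/5859 = (-1484/939 - 44)*(1/5859) = -42800/939*1/5859 = -42800/5501601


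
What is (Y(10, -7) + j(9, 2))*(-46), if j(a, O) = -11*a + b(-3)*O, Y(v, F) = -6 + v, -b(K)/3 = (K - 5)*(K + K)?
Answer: 17618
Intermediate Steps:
b(K) = -6*K*(-5 + K) (b(K) = -3*(K - 5)*(K + K) = -3*(-5 + K)*2*K = -6*K*(-5 + K))
j(a, O) = -144*O - 11*a (j(a, O) = -11*a + (6*(-3)*(5 - 1*(-3)))*O = -11*a + (6*(-3)*(5 + 3))*O = -11*a + (6*(-3)*8)*O = -11*a - 144*O = -144*O - 11*a)
(Y(10, -7) + j(9, 2))*(-46) = ((-6 + 10) + (-144*2 - 11*9))*(-46) = (4 + (-288 - 99))*(-46) = (4 - 387)*(-46) = -383*(-46) = 17618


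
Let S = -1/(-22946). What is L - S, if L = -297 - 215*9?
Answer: -51215473/22946 ≈ -2232.0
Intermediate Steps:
S = 1/22946 (S = -1*(-1/22946) = 1/22946 ≈ 4.3581e-5)
L = -2232 (L = -297 - 1935 = -2232)
L - S = -2232 - 1*1/22946 = -2232 - 1/22946 = -51215473/22946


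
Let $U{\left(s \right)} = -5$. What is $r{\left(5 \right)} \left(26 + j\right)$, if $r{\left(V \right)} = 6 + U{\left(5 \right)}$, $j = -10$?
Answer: $16$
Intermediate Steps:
$r{\left(V \right)} = 1$ ($r{\left(V \right)} = 6 - 5 = 1$)
$r{\left(5 \right)} \left(26 + j\right) = 1 \left(26 - 10\right) = 1 \cdot 16 = 16$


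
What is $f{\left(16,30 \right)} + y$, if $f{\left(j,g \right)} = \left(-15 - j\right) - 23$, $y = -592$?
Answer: $-646$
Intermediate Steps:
$f{\left(j,g \right)} = -38 - j$
$f{\left(16,30 \right)} + y = \left(-38 - 16\right) - 592 = -54 - 592 = -646$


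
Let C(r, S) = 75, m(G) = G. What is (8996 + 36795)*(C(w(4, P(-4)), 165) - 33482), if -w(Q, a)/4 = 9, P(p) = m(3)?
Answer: -1529739937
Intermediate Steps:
P(p) = 3
w(Q, a) = -36 (w(Q, a) = -4*9 = -36)
(8996 + 36795)*(C(w(4, P(-4)), 165) - 33482) = (8996 + 36795)*(75 - 33482) = 45791*(-33407) = -1529739937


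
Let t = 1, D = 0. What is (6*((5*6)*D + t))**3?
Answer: 216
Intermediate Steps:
(6*((5*6)*D + t))**3 = (6*((5*6)*0 + 1))**3 = (6*(30*0 + 1))**3 = (6*(0 + 1))**3 = (6*1)**3 = 6**3 = 216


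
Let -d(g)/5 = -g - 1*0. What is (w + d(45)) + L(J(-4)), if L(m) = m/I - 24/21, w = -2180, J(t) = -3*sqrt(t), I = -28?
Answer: -13693/7 + 3*I/14 ≈ -1956.1 + 0.21429*I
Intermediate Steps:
L(m) = -8/7 - m/28 (L(m) = m/(-28) - 24/21 = m*(-1/28) - 24*1/21 = -m/28 - 8/7 = -8/7 - m/28)
d(g) = 5*g (d(g) = -5*(-g - 1*0) = -5*(-g + 0) = -(-5)*g = 5*g)
(w + d(45)) + L(J(-4)) = (-2180 + 5*45) + (-8/7 - (-3)*sqrt(-4)/28) = (-2180 + 225) + (-8/7 - (-3)*2*I/28) = -1955 + (-8/7 - (-3)*I/14) = -1955 + (-8/7 + 3*I/14) = -13693/7 + 3*I/14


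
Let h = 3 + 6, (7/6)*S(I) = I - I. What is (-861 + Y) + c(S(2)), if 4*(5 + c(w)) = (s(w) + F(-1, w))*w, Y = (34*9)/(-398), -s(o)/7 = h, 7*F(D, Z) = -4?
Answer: -172487/199 ≈ -866.77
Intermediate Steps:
F(D, Z) = -4/7 (F(D, Z) = (⅐)*(-4) = -4/7)
S(I) = 0 (S(I) = 6*(I - I)/7 = (6/7)*0 = 0)
h = 9
s(o) = -63 (s(o) = -7*9 = -63)
Y = -153/199 (Y = 306*(-1/398) = -153/199 ≈ -0.76884)
c(w) = -5 - 445*w/28 (c(w) = -5 + ((-63 - 4/7)*w)/4 = -5 + (-445*w/7)/4 = -5 - 445*w/28)
(-861 + Y) + c(S(2)) = (-861 - 153/199) + (-5 - 445/28*0) = -171492/199 + (-5 + 0) = -171492/199 - 5 = -172487/199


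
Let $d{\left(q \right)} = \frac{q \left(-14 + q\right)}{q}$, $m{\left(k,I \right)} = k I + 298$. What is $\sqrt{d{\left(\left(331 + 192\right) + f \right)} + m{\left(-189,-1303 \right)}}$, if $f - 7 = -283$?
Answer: $3 \sqrt{27422} \approx 496.79$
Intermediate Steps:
$m{\left(k,I \right)} = 298 + I k$ ($m{\left(k,I \right)} = I k + 298 = 298 + I k$)
$f = -276$ ($f = 7 - 283 = -276$)
$d{\left(q \right)} = -14 + q$
$\sqrt{d{\left(\left(331 + 192\right) + f \right)} + m{\left(-189,-1303 \right)}} = \sqrt{\left(-14 + \left(\left(331 + 192\right) - 276\right)\right) + \left(298 - -246267\right)} = \sqrt{\left(-14 + \left(523 - 276\right)\right) + \left(298 + 246267\right)} = \sqrt{\left(-14 + 247\right) + 246565} = \sqrt{233 + 246565} = \sqrt{246798} = 3 \sqrt{27422}$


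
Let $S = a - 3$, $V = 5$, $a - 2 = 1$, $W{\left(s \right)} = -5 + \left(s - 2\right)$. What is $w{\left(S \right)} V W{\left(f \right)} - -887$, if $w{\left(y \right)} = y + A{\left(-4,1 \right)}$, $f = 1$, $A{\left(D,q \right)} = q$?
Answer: $857$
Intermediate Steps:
$W{\left(s \right)} = -7 + s$ ($W{\left(s \right)} = -5 + \left(s - 2\right) = -5 + \left(-2 + s\right) = -7 + s$)
$a = 3$ ($a = 2 + 1 = 3$)
$S = 0$ ($S = 3 - 3 = 0$)
$w{\left(y \right)} = 1 + y$ ($w{\left(y \right)} = y + 1 = 1 + y$)
$w{\left(S \right)} V W{\left(f \right)} - -887 = \left(1 + 0\right) 5 \left(-7 + 1\right) - -887 = 1 \cdot 5 \left(-6\right) + 887 = 5 \left(-6\right) + 887 = -30 + 887 = 857$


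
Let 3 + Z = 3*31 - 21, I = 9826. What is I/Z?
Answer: 9826/69 ≈ 142.41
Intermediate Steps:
Z = 69 (Z = -3 + (3*31 - 21) = -3 + (93 - 21) = -3 + 72 = 69)
I/Z = 9826/69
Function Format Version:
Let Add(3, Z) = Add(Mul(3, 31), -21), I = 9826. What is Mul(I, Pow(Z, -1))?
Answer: Rational(9826, 69) ≈ 142.41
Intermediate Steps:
Z = 69 (Z = Add(-3, Add(Mul(3, 31), -21)) = Add(-3, Add(93, -21)) = Add(-3, 72) = 69)
Mul(I, Pow(Z, -1)) = Mul(9826, Pow(69, -1)) = Mul(9826, Rational(1, 69)) = Rational(9826, 69)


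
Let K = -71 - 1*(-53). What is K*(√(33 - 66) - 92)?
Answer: 1656 - 18*I*√33 ≈ 1656.0 - 103.4*I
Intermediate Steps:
K = -18 (K = -71 + 53 = -18)
K*(√(33 - 66) - 92) = -18*(√(33 - 66) - 92) = -18*(√(-33) - 92) = -18*(I*√33 - 92) = -18*(-92 + I*√33) = 1656 - 18*I*√33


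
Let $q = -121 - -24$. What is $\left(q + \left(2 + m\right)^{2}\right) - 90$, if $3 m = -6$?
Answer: $-187$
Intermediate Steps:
$m = -2$ ($m = \frac{1}{3} \left(-6\right) = -2$)
$q = -97$ ($q = -121 + 24 = -97$)
$\left(q + \left(2 + m\right)^{2}\right) - 90 = \left(-97 + \left(2 - 2\right)^{2}\right) - 90 = \left(-97 + 0^{2}\right) - 90 = \left(-97 + 0\right) - 90 = -97 - 90 = -187$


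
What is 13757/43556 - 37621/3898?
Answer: -792497745/84890644 ≈ -9.3355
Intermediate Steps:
13757/43556 - 37621/3898 = -792497745/84890644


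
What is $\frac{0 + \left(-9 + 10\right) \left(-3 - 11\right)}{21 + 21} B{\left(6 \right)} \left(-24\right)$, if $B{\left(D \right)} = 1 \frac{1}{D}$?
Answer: $\frac{4}{3} \approx 1.3333$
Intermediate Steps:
$B{\left(D \right)} = \frac{1}{D}$
$\frac{0 + \left(-9 + 10\right) \left(-3 - 11\right)}{21 + 21} B{\left(6 \right)} \left(-24\right) = \frac{\left(0 + \left(-9 + 10\right) \left(-3 - 11\right)\right) \frac{1}{21 + 21}}{6} \left(-24\right) = \frac{0 + 1 \left(-14\right)}{42} \cdot \frac{1}{6} \left(-24\right) = \left(0 - 14\right) \frac{1}{42} \cdot \frac{1}{6} \left(-24\right) = \left(-14\right) \frac{1}{42} \cdot \frac{1}{6} \left(-24\right) = \left(- \frac{1}{3}\right) \frac{1}{6} \left(-24\right) = \left(- \frac{1}{18}\right) \left(-24\right) = \frac{4}{3}$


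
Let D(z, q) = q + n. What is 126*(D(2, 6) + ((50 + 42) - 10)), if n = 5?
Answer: 11718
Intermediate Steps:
D(z, q) = 5 + q (D(z, q) = q + 5 = 5 + q)
126*(D(2, 6) + ((50 + 42) - 10)) = 126*((5 + 6) + ((50 + 42) - 10)) = 126*(11 + (92 - 10)) = 126*(11 + 82) = 126*93 = 11718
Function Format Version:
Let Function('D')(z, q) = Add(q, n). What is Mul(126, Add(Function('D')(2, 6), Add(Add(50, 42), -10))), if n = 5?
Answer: 11718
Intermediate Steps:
Function('D')(z, q) = Add(5, q) (Function('D')(z, q) = Add(q, 5) = Add(5, q))
Mul(126, Add(Function('D')(2, 6), Add(Add(50, 42), -10))) = Mul(126, Add(Add(5, 6), Add(Add(50, 42), -10))) = Mul(126, Add(11, Add(92, -10))) = Mul(126, Add(11, 82)) = Mul(126, 93) = 11718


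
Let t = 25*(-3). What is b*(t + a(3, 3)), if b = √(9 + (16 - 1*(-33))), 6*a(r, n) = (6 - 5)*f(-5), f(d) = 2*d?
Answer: -230*√58/3 ≈ -583.88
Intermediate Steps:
a(r, n) = -5/3 (a(r, n) = ((6 - 5)*(2*(-5)))/6 = (1*(-10))/6 = (⅙)*(-10) = -5/3)
b = √58 (b = √(9 + (16 + 33)) = √(9 + 49) = √58 ≈ 7.6158)
t = -75
b*(t + a(3, 3)) = √58*(-75 - 5/3) = √58*(-230/3) = -230*√58/3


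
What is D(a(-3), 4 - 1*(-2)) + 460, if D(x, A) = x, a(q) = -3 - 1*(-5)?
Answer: 462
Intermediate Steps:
a(q) = 2 (a(q) = -3 + 5 = 2)
D(a(-3), 4 - 1*(-2)) + 460 = 2 + 460 = 462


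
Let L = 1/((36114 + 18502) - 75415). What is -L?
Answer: 1/20799 ≈ 4.8079e-5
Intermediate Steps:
L = -1/20799 (L = 1/(54616 - 75415) = 1/(-20799) = -1/20799 ≈ -4.8079e-5)
-L = -1*(-1/20799) = 1/20799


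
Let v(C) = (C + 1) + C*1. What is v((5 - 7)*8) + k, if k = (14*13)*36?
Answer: 6521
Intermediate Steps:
v(C) = 1 + 2*C (v(C) = (1 + C) + C = 1 + 2*C)
k = 6552 (k = 182*36 = 6552)
v((5 - 7)*8) + k = (1 + 2*((5 - 7)*8)) + 6552 = (1 + 2*(-2*8)) + 6552 = (1 + 2*(-16)) + 6552 = (1 - 32) + 6552 = -31 + 6552 = 6521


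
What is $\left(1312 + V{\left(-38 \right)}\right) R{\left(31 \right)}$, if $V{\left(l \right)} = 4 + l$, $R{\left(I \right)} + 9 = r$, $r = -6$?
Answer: $-19170$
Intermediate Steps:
$R{\left(I \right)} = -15$ ($R{\left(I \right)} = -9 - 6 = -15$)
$\left(1312 + V{\left(-38 \right)}\right) R{\left(31 \right)} = \left(1312 + \left(4 - 38\right)\right) \left(-15\right) = \left(1312 - 34\right) \left(-15\right) = 1278 \left(-15\right) = -19170$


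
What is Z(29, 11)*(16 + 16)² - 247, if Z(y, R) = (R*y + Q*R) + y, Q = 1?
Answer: 367369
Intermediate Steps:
Z(y, R) = R + y + R*y (Z(y, R) = (R*y + 1*R) + y = (R*y + R) + y = (R + R*y) + y = R + y + R*y)
Z(29, 11)*(16 + 16)² - 247 = (11 + 29 + 11*29)*(16 + 16)² - 247 = (11 + 29 + 319)*32² - 247 = 359*1024 - 247 = 367616 - 247 = 367369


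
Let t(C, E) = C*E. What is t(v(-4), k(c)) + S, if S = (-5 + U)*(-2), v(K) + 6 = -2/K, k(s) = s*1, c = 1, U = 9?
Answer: -27/2 ≈ -13.500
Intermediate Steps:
k(s) = s
v(K) = -6 - 2/K
S = -8 (S = (-5 + 9)*(-2) = 4*(-2) = -8)
t(v(-4), k(c)) + S = (-6 - 2/(-4))*1 - 8 = (-6 - 2*(-1/4))*1 - 8 = (-6 + 1/2)*1 - 8 = -11/2*1 - 8 = -11/2 - 8 = -27/2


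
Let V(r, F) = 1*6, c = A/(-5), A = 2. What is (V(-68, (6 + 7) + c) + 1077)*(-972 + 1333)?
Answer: 390963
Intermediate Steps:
c = -⅖ (c = 2/(-5) = 2*(-⅕) = -⅖ ≈ -0.40000)
V(r, F) = 6
(V(-68, (6 + 7) + c) + 1077)*(-972 + 1333) = (6 + 1077)*(-972 + 1333) = 1083*361 = 390963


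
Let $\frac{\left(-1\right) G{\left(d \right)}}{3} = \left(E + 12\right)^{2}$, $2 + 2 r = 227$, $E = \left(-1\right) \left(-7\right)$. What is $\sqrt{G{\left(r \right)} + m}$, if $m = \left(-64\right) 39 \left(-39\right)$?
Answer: $\sqrt{96261} \approx 310.26$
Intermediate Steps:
$m = 97344$ ($m = \left(-2496\right) \left(-39\right) = 97344$)
$E = 7$
$r = \frac{225}{2}$ ($r = -1 + \frac{1}{2} \cdot 227 = -1 + \frac{227}{2} = \frac{225}{2} \approx 112.5$)
$G{\left(d \right)} = -1083$ ($G{\left(d \right)} = - 3 \left(7 + 12\right)^{2} = - 3 \cdot 19^{2} = \left(-3\right) 361 = -1083$)
$\sqrt{G{\left(r \right)} + m} = \sqrt{-1083 + 97344} = \sqrt{96261}$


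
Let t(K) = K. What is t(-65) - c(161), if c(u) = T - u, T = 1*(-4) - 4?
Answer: 104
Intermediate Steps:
T = -8 (T = -4 - 4 = -8)
c(u) = -8 - u
t(-65) - c(161) = -65 - (-8 - 1*161) = -65 - (-8 - 161) = -65 - 1*(-169) = -65 + 169 = 104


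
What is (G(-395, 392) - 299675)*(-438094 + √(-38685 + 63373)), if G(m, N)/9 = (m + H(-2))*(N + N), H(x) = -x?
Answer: 1346123986202 - 12290732*√1543 ≈ 1.3456e+12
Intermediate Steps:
G(m, N) = 18*N*(2 + m) (G(m, N) = 9*((m - 1*(-2))*(N + N)) = 9*((m + 2)*(2*N)) = 9*((2 + m)*(2*N)) = 9*(2*N*(2 + m)) = 18*N*(2 + m))
(G(-395, 392) - 299675)*(-438094 + √(-38685 + 63373)) = (18*392*(2 - 395) - 299675)*(-438094 + √(-38685 + 63373)) = (18*392*(-393) - 299675)*(-438094 + √24688) = (-2773008 - 299675)*(-438094 + 4*√1543) = -3072683*(-438094 + 4*√1543) = 1346123986202 - 12290732*√1543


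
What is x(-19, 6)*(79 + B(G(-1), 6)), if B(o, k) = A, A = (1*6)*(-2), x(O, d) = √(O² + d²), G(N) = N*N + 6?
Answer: 67*√397 ≈ 1335.0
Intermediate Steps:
G(N) = 6 + N² (G(N) = N² + 6 = 6 + N²)
A = -12 (A = 6*(-2) = -12)
B(o, k) = -12
x(-19, 6)*(79 + B(G(-1), 6)) = √((-19)² + 6²)*(79 - 12) = √(361 + 36)*67 = √397*67 = 67*√397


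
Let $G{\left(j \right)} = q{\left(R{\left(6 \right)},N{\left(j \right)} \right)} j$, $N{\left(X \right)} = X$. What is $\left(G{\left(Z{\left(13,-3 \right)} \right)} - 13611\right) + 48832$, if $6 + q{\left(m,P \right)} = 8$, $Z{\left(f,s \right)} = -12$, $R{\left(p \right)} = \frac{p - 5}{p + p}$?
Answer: $35197$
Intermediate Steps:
$R{\left(p \right)} = \frac{-5 + p}{2 p}$
$q{\left(m,P \right)} = 2$ ($q{\left(m,P \right)} = -6 + 8 = 2$)
$G{\left(j \right)} = 2 j$
$\left(G{\left(Z{\left(13,-3 \right)} \right)} - 13611\right) + 48832 = \left(2 \left(-12\right) - 13611\right) + 48832 = \left(-24 - 13611\right) + 48832 = -13635 + 48832 = 35197$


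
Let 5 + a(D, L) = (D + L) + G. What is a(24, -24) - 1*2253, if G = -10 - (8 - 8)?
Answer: -2268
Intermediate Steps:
G = -10 (G = -10 - 1*0 = -10 + 0 = -10)
a(D, L) = -15 + D + L (a(D, L) = -5 + ((D + L) - 10) = -5 + (-10 + D + L) = -15 + D + L)
a(24, -24) - 1*2253 = (-15 + 24 - 24) - 1*2253 = -15 - 2253 = -2268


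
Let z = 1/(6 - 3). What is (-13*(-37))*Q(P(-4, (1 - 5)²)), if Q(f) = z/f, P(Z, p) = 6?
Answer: 481/18 ≈ 26.722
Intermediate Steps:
z = ⅓ (z = 1/3 = ⅓ ≈ 0.33333)
Q(f) = 1/(3*f)
(-13*(-37))*Q(P(-4, (1 - 5)²)) = (-13*(-37))*((⅓)/6) = 481*((⅓)*(⅙)) = 481*(1/18) = 481/18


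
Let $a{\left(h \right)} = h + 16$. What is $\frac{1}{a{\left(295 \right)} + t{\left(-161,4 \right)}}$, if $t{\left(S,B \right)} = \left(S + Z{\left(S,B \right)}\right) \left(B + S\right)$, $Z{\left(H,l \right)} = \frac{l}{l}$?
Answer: $\frac{1}{25431} \approx 3.9322 \cdot 10^{-5}$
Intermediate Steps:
$a{\left(h \right)} = 16 + h$
$Z{\left(H,l \right)} = 1$
$t{\left(S,B \right)} = \left(1 + S\right) \left(B + S\right)$ ($t{\left(S,B \right)} = \left(S + 1\right) \left(B + S\right) = \left(1 + S\right) \left(B + S\right)$)
$\frac{1}{a{\left(295 \right)} + t{\left(-161,4 \right)}} = \frac{1}{\left(16 + 295\right) + \left(4 - 161 + \left(-161\right)^{2} + 4 \left(-161\right)\right)} = \frac{1}{311 + \left(4 - 161 + 25921 - 644\right)} = \frac{1}{311 + 25120} = \frac{1}{25431}$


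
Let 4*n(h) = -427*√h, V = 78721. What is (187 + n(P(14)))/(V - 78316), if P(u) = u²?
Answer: -523/162 ≈ -3.2284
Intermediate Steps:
n(h) = -427*√h/4 (n(h) = (-427*√h)/4 = -427*√h/4)
(187 + n(P(14)))/(V - 78316) = (187 - 427*√(14²)/4)/(78721 - 78316) = (187 - 427*√196/4)/405 = (187 - 427/4*14)*(1/405) = (187 - 2989/2)*(1/405) = -2615/2*1/405 = -523/162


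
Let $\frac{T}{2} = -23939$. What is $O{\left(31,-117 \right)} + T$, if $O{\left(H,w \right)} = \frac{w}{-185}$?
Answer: $- \frac{8857313}{185} \approx -47877.0$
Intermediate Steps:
$T = -47878$ ($T = 2 \left(-23939\right) = -47878$)
$O{\left(H,w \right)} = - \frac{w}{185}$ ($O{\left(H,w \right)} = w \left(- \frac{1}{185}\right) = - \frac{w}{185}$)
$O{\left(31,-117 \right)} + T = \left(- \frac{1}{185}\right) \left(-117\right) - 47878 = \frac{117}{185} - 47878 = - \frac{8857313}{185}$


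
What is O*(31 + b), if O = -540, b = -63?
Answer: 17280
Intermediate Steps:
O*(31 + b) = -540*(31 - 63) = -540*(-32) = 17280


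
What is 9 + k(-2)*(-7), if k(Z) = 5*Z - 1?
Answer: 86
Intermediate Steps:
k(Z) = -1 + 5*Z
9 + k(-2)*(-7) = 9 + (-1 + 5*(-2))*(-7) = 9 + (-1 - 10)*(-7) = 9 - 11*(-7) = 9 + 77 = 86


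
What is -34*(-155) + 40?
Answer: 5310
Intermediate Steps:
-34*(-155) + 40 = 5270 + 40 = 5310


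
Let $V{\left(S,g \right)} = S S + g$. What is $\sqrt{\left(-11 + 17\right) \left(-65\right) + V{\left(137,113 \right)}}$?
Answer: $2 \sqrt{4623} \approx 135.99$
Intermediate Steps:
$V{\left(S,g \right)} = g + S^{2}$ ($V{\left(S,g \right)} = S^{2} + g = g + S^{2}$)
$\sqrt{\left(-11 + 17\right) \left(-65\right) + V{\left(137,113 \right)}} = \sqrt{\left(-11 + 17\right) \left(-65\right) + \left(113 + 137^{2}\right)} = \sqrt{6 \left(-65\right) + \left(113 + 18769\right)} = \sqrt{-390 + 18882} = \sqrt{18492} = 2 \sqrt{4623}$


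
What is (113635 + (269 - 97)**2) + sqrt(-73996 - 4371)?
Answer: 143219 + I*sqrt(78367) ≈ 1.4322e+5 + 279.94*I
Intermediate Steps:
(113635 + (269 - 97)**2) + sqrt(-73996 - 4371) = (113635 + 172**2) + sqrt(-78367) = (113635 + 29584) + I*sqrt(78367) = 143219 + I*sqrt(78367)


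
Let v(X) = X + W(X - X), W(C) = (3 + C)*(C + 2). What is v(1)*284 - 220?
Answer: 1768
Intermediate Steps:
W(C) = (2 + C)*(3 + C) (W(C) = (3 + C)*(2 + C) = (2 + C)*(3 + C))
v(X) = 6 + X (v(X) = X + (6 + (X - X)**2 + 5*(X - X)) = X + (6 + 0**2 + 5*0) = X + (6 + 0 + 0) = X + 6 = 6 + X)
v(1)*284 - 220 = (6 + 1)*284 - 220 = 7*284 - 220 = 1988 - 220 = 1768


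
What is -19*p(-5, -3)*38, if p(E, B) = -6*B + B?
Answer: -10830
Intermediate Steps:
p(E, B) = -5*B
-19*p(-5, -3)*38 = -(-95)*(-3)*38 = -19*15*38 = -285*38 = -10830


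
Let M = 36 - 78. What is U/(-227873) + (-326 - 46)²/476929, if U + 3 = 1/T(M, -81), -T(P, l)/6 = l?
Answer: 15326207820305/52818111620262 ≈ 0.29017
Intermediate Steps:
M = -42
T(P, l) = -6*l
U = -1457/486 (U = -3 + 1/(-6*(-81)) = -3 + 1/486 = -1457/486 ≈ -2.9979)
U/(-227873) + (-326 - 46)²/476929 = -1457/486/(-227873) + (-326 - 46)²/476929 = -1457/486*(-1/227873) + (-372)²*(1/476929) = 1457/110746278 + 138384*(1/476929) = 1457/110746278 + 138384/476929 = 15326207820305/52818111620262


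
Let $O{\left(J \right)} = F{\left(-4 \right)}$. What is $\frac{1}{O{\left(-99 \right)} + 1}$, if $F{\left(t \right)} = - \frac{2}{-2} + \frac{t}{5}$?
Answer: $\frac{5}{6} \approx 0.83333$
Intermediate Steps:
$F{\left(t \right)} = 1 + \frac{t}{5}$ ($F{\left(t \right)} = \left(-2\right) \left(- \frac{1}{2}\right) + t \frac{1}{5} = 1 + \frac{t}{5}$)
$O{\left(J \right)} = \frac{1}{5}$ ($O{\left(J \right)} = 1 + \frac{1}{5} \left(-4\right) = 1 - \frac{4}{5} = \frac{1}{5}$)
$\frac{1}{O{\left(-99 \right)} + 1} = \frac{1}{\frac{1}{5} + 1} = \frac{1}{\frac{6}{5}} = \frac{5}{6}$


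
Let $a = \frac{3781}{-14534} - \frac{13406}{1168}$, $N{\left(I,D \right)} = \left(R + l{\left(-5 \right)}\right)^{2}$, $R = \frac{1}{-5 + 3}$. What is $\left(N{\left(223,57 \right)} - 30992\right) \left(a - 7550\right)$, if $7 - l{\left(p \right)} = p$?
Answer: $\frac{3961339107655167}{16975712} \approx 2.3335 \cdot 10^{8}$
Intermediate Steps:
$l{\left(p \right)} = 7 - p$
$R = - \frac{1}{2}$ ($R = \frac{1}{-2} = - \frac{1}{2} \approx -0.5$)
$N{\left(I,D \right)} = \frac{529}{4}$ ($N{\left(I,D \right)} = \left(- \frac{1}{2} + \left(7 - -5\right)\right)^{2} = \left(- \frac{1}{2} + \left(7 + 5\right)\right)^{2} = \left(- \frac{1}{2} + 12\right)^{2} = \left(\frac{23}{2}\right)^{2} = \frac{529}{4}$)
$a = - \frac{49814753}{4243928}$ ($a = 3781 \left(- \frac{1}{14534}\right) - \frac{6703}{584} = - \frac{3781}{14534} - \frac{6703}{584} = - \frac{49814753}{4243928} \approx -11.738$)
$\left(N{\left(223,57 \right)} - 30992\right) \left(a - 7550\right) = \left(\frac{529}{4} - 30992\right) \left(- \frac{49814753}{4243928} - 7550\right) = \left(- \frac{123439}{4}\right) \left(- \frac{32091471153}{4243928}\right) = \frac{3961339107655167}{16975712}$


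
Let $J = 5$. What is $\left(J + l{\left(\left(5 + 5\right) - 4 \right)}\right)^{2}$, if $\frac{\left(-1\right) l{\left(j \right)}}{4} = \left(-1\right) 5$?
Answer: $625$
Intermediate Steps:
$l{\left(j \right)} = 20$ ($l{\left(j \right)} = - 4 \left(\left(-1\right) 5\right) = \left(-4\right) \left(-5\right) = 20$)
$\left(J + l{\left(\left(5 + 5\right) - 4 \right)}\right)^{2} = \left(5 + 20\right)^{2} = 25^{2} = 625$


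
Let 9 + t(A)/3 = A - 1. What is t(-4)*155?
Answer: -6510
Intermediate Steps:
t(A) = -30 + 3*A (t(A) = -27 + 3*(A - 1) = -27 + 3*(-1 + A) = -27 + (-3 + 3*A) = -30 + 3*A)
t(-4)*155 = (-30 + 3*(-4))*155 = (-30 - 12)*155 = -42*155 = -6510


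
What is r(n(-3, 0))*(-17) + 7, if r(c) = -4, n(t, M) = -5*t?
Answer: 75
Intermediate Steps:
r(n(-3, 0))*(-17) + 7 = -4*(-17) + 7 = 68 + 7 = 75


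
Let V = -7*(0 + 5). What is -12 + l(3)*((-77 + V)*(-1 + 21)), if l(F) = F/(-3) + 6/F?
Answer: -2252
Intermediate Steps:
V = -35 (V = -7*5 = -35)
l(F) = 6/F - F/3 (l(F) = F*(-⅓) + 6/F = -F/3 + 6/F = 6/F - F/3)
-12 + l(3)*((-77 + V)*(-1 + 21)) = -12 + (6/3 - ⅓*3)*((-77 - 35)*(-1 + 21)) = -12 + (6*(⅓) - 1)*(-112*20) = -12 + (2 - 1)*(-2240) = -12 + 1*(-2240) = -12 - 2240 = -2252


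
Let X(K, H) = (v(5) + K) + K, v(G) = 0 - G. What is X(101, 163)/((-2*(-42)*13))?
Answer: 197/1092 ≈ 0.18040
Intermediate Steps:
v(G) = -G
X(K, H) = -5 + 2*K (X(K, H) = (-1*5 + K) + K = (-5 + K) + K = -5 + 2*K)
X(101, 163)/((-2*(-42)*13)) = (-5 + 2*101)/((-2*(-42)*13)) = (-5 + 202)/((84*13)) = 197/1092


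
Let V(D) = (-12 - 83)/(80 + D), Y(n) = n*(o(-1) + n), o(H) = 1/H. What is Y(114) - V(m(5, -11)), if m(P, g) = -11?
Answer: 888953/69 ≈ 12883.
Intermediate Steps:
Y(n) = n*(-1 + n) (Y(n) = n*(1/(-1) + n) = n*(-1 + n))
V(D) = -95/(80 + D)
Y(114) - V(m(5, -11)) = 114*(-1 + 114) - (-95)/(80 - 11) = 114*113 - (-95)/69 = 12882 - (-95)/69 = 12882 - 1*(-95/69) = 12882 + 95/69 = 888953/69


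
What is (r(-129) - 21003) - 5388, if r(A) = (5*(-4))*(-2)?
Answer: -26351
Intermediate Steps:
r(A) = 40 (r(A) = -20*(-2) = 40)
(r(-129) - 21003) - 5388 = (40 - 21003) - 5388 = -20963 - 5388 = -26351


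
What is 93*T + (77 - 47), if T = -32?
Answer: -2946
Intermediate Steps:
93*T + (77 - 47) = 93*(-32) + (77 - 47) = -2976 + 30 = -2946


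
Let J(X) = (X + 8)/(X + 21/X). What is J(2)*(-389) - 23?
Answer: -1671/5 ≈ -334.20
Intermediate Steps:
J(X) = (8 + X)/(X + 21/X)
J(2)*(-389) - 23 = (2*(8 + 2)/(21 + 2²))*(-389) - 23 = (2*10/(21 + 4))*(-389) - 23 = (2*10/25)*(-389) - 23 = (2*(1/25)*10)*(-389) - 23 = (⅘)*(-389) - 23 = -1556/5 - 23 = -1671/5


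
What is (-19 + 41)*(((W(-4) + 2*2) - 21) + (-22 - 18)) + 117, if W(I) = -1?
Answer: -1159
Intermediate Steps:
(-19 + 41)*(((W(-4) + 2*2) - 21) + (-22 - 18)) + 117 = (-19 + 41)*(((-1 + 2*2) - 21) + (-22 - 18)) + 117 = 22*(((-1 + 4) - 21) - 40) + 117 = 22*((3 - 21) - 40) + 117 = 22*(-18 - 40) + 117 = 22*(-58) + 117 = -1276 + 117 = -1159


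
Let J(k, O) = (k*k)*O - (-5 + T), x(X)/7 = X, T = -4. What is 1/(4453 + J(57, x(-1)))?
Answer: -1/18281 ≈ -5.4702e-5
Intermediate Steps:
x(X) = 7*X
J(k, O) = 9 + O*k² (J(k, O) = (k*k)*O - (-5 - 4) = k²*O - 1*(-9) = O*k² + 9 = 9 + O*k²)
1/(4453 + J(57, x(-1))) = 1/(4453 + (9 + (7*(-1))*57²)) = 1/(4453 + (9 - 7*3249)) = 1/(4453 + (9 - 22743)) = 1/(4453 - 22734) = 1/(-18281) = -1/18281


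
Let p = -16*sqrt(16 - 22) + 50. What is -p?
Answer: -50 + 16*I*sqrt(6) ≈ -50.0 + 39.192*I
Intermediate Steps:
p = 50 - 16*I*sqrt(6) (p = -16*I*sqrt(6) + 50 = 50 - 16*I*sqrt(6) ≈ 50.0 - 39.192*I)
-p = -(50 - 16*I*sqrt(6)) = -50 + 16*I*sqrt(6)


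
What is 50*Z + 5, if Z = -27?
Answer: -1345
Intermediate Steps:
50*Z + 5 = 50*(-27) + 5 = -1350 + 5 = -1345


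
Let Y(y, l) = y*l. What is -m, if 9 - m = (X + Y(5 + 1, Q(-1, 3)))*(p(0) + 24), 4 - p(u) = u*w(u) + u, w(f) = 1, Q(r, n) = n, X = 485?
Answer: 14075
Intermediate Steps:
Y(y, l) = l*y
p(u) = 4 - 2*u (p(u) = 4 - (u*1 + u) = 4 - (u + u) = 4 - 2*u)
m = -14075 (m = 9 - (485 + 3*(5 + 1))*((4 - 2*0) + 24) = 9 - (485 + 3*6)*((4 + 0) + 24) = 9 - (485 + 18)*(4 + 24) = 9 - 503*28 = 9 - 1*14084 = 9 - 14084 = -14075)
-m = -1*(-14075) = 14075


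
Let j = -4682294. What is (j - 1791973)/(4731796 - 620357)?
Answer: -6474267/4111439 ≈ -1.5747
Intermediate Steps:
(j - 1791973)/(4731796 - 620357) = (-4682294 - 1791973)/(4731796 - 620357) = -6474267/4111439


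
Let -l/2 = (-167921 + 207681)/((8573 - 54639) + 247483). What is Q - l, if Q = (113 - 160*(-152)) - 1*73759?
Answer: -9935015422/201417 ≈ -49326.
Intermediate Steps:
Q = -49326 (Q = (113 + 24320) - 73759 = 24433 - 73759 = -49326)
l = -79520/201417 (l = -2*(-167921 + 207681)/((8573 - 54639) + 247483) = -79520/(-46066 + 247483) = -79520/201417 ≈ -0.39480)
Q - l = -49326 - 1*(-79520/201417) = -49326 + 79520/201417 = -9935015422/201417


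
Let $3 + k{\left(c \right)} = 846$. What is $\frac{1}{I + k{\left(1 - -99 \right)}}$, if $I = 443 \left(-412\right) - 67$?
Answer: $- \frac{1}{181740} \approx -5.5024 \cdot 10^{-6}$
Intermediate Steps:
$k{\left(c \right)} = 843$ ($k{\left(c \right)} = -3 + 846 = 843$)
$I = -182583$ ($I = -182516 - 67 = -182583$)
$\frac{1}{I + k{\left(1 - -99 \right)}} = \frac{1}{-182583 + 843} = \frac{1}{-181740} = - \frac{1}{181740}$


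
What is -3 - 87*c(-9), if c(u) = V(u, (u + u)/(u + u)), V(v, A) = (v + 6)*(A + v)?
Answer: -2091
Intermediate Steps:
V(v, A) = (6 + v)*(A + v)
c(u) = 6 + u**2 + 7*u (c(u) = u**2 + 6*((u + u)/(u + u)) + 6*u + ((u + u)/(u + u))*u = u**2 + 6*((2*u)/((2*u))) + 6*u + ((2*u)/((2*u)))*u = u**2 + 6*((2*u)*(1/(2*u))) + 6*u + ((2*u)*(1/(2*u)))*u = u**2 + 6*1 + 6*u + 1*u = u**2 + 6 + 6*u + u = 6 + u**2 + 7*u)
-3 - 87*c(-9) = -3 - 87*(6 + (-9)**2 + 7*(-9)) = -3 - 87*(6 + 81 - 63) = -3 - 87*24 = -3 - 2088 = -2091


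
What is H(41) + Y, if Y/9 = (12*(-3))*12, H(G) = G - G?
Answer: -3888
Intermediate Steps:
H(G) = 0
Y = -3888 (Y = 9*((12*(-3))*12) = 9*(-36*12) = 9*(-432) = -3888)
H(41) + Y = 0 - 3888 = -3888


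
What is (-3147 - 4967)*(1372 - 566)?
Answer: -6539884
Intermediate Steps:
(-3147 - 4967)*(1372 - 566) = -8114*806 = -6539884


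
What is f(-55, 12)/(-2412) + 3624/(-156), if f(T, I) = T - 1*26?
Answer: -80819/3484 ≈ -23.197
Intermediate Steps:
f(T, I) = -26 + T (f(T, I) = T - 26 = -26 + T)
f(-55, 12)/(-2412) + 3624/(-156) = (-26 - 55)/(-2412) + 3624/(-156) = -81*(-1/2412) + 3624*(-1/156) = 9/268 - 302/13 = -80819/3484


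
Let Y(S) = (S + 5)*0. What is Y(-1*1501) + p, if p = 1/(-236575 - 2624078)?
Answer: -1/2860653 ≈ -3.4957e-7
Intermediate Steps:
p = -1/2860653 (p = 1/(-2860653) = -1/2860653 ≈ -3.4957e-7)
Y(S) = 0 (Y(S) = (5 + S)*0 = 0)
Y(-1*1501) + p = 0 - 1/2860653 = -1/2860653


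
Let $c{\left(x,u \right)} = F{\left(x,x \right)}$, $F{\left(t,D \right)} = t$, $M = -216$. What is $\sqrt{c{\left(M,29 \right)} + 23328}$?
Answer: $6 \sqrt{642} \approx 152.03$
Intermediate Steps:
$c{\left(x,u \right)} = x$
$\sqrt{c{\left(M,29 \right)} + 23328} = \sqrt{-216 + 23328} = \sqrt{23112} = 6 \sqrt{642}$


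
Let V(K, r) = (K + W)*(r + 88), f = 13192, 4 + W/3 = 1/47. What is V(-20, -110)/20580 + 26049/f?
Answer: 6407945491/3190023480 ≈ 2.0087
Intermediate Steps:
W = -561/47 (W = -12 + 3/47 = -561/47 ≈ -11.936)
V(K, r) = (88 + r)*(-561/47 + K) (V(K, r) = (K - 561/47)*(r + 88) = (-561/47 + K)*(88 + r) = (88 + r)*(-561/47 + K))
V(-20, -110)/20580 + 26049/f = (-49368/47 + 88*(-20) - 561/47*(-110) - 20*(-110))/20580 + 26049/13192 = (-49368/47 - 1760 + 61710/47 + 2200)*(1/20580) + 26049*(1/13192) = (33022/47)*(1/20580) + 26049/13192 = 16511/483630 + 26049/13192 = 6407945491/3190023480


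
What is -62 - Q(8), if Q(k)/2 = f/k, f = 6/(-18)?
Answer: -743/12 ≈ -61.917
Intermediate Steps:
f = -1/3 (f = 6*(-1/18) = -1/3 ≈ -0.33333)
Q(k) = -2/(3*k) (Q(k) = 2*(-1/(3*k)) = -2/(3*k))
-62 - Q(8) = -62 - (-2)/(3*8) = -62 - 1*(-1/12) = -62 + 1/12 = -743/12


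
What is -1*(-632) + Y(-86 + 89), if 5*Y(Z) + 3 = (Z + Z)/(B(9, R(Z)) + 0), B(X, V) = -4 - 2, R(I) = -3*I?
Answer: 3156/5 ≈ 631.20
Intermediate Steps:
B(X, V) = -6
Y(Z) = -⅗ - Z/15 (Y(Z) = -⅗ + ((Z + Z)/(-6 + 0))/5 = -⅗ + ((2*Z)/(-6))/5 = -⅗ + ((2*Z)*(-⅙))/5 = -⅗ + (-Z/3)/5 = -⅗ - Z/15)
-1*(-632) + Y(-86 + 89) = -1*(-632) + (-⅗ - (-86 + 89)/15) = 632 + (-⅗ - 1/15*3) = 632 + (-⅗ - ⅕) = 632 - ⅘ = 3156/5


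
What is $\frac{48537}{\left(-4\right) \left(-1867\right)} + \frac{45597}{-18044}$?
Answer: $\frac{33455202}{8422037} \approx 3.9723$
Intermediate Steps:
$\frac{48537}{\left(-4\right) \left(-1867\right)} + \frac{45597}{-18044} = \frac{48537}{7468} + 45597 \left(- \frac{1}{18044}\right) = 48537 \cdot \frac{1}{7468} - \frac{45597}{18044} = \frac{48537}{7468} - \frac{45597}{18044} = \frac{33455202}{8422037}$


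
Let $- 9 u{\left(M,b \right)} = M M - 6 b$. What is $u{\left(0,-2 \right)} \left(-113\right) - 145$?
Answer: $\frac{17}{3} \approx 5.6667$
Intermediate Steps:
$u{\left(M,b \right)} = - \frac{M^{2}}{9} + \frac{2 b}{3}$ ($u{\left(M,b \right)} = - \frac{M M - 6 b}{9} = - \frac{M^{2} - 6 b}{9} = - \frac{M^{2}}{9} + \frac{2 b}{3}$)
$u{\left(0,-2 \right)} \left(-113\right) - 145 = \left(- \frac{0^{2}}{9} + \frac{2}{3} \left(-2\right)\right) \left(-113\right) - 145 = \left(\left(- \frac{1}{9}\right) 0 - \frac{4}{3}\right) \left(-113\right) - 145 = \left(0 - \frac{4}{3}\right) \left(-113\right) - 145 = \left(- \frac{4}{3}\right) \left(-113\right) - 145 = \frac{452}{3} - 145 = \frac{17}{3}$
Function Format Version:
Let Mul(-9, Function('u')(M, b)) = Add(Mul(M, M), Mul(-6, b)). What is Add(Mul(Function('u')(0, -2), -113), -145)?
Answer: Rational(17, 3) ≈ 5.6667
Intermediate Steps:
Function('u')(M, b) = Add(Mul(Rational(-1, 9), Pow(M, 2)), Mul(Rational(2, 3), b)) (Function('u')(M, b) = Mul(Rational(-1, 9), Add(Mul(M, M), Mul(-6, b))) = Mul(Rational(-1, 9), Add(Pow(M, 2), Mul(-6, b))) = Add(Mul(Rational(-1, 9), Pow(M, 2)), Mul(Rational(2, 3), b)))
Add(Mul(Function('u')(0, -2), -113), -145) = Add(Mul(Add(Mul(Rational(-1, 9), Pow(0, 2)), Mul(Rational(2, 3), -2)), -113), -145) = Add(Mul(Add(Mul(Rational(-1, 9), 0), Rational(-4, 3)), -113), -145) = Add(Mul(Add(0, Rational(-4, 3)), -113), -145) = Add(Mul(Rational(-4, 3), -113), -145) = Add(Rational(452, 3), -145) = Rational(17, 3)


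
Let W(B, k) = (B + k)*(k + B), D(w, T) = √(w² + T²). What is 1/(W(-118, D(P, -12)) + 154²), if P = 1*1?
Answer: 7557/283926061 + 236*√145/1419630305 ≈ 2.8618e-5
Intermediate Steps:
P = 1
D(w, T) = √(T² + w²)
W(B, k) = (B + k)² (W(B, k) = (B + k)*(B + k) = (B + k)²)
1/(W(-118, D(P, -12)) + 154²) = 1/((-118 + √((-12)² + 1²))² + 154²) = 1/((-118 + √(144 + 1))² + 23716) = 1/((-118 + √145)² + 23716) = 1/(23716 + (-118 + √145)²)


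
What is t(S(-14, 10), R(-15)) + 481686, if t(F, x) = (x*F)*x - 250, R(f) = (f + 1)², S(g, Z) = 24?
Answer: 1403420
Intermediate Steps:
R(f) = (1 + f)²
t(F, x) = -250 + F*x² (t(F, x) = (F*x)*x - 250 = F*x² - 250 = -250 + F*x²)
t(S(-14, 10), R(-15)) + 481686 = (-250 + 24*((1 - 15)²)²) + 481686 = (-250 + 24*((-14)²)²) + 481686 = (-250 + 24*196²) + 481686 = (-250 + 24*38416) + 481686 = (-250 + 921984) + 481686 = 921734 + 481686 = 1403420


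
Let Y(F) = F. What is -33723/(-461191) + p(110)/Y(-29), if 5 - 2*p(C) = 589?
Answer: 135645739/13374539 ≈ 10.142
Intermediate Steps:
p(C) = -292 (p(C) = 5/2 - ½*589 = 5/2 - 589/2 = -292)
-33723/(-461191) + p(110)/Y(-29) = -33723/(-461191) - 292/(-29) = -33723*(-1/461191) - 292*(-1/29) = 33723/461191 + 292/29 = 135645739/13374539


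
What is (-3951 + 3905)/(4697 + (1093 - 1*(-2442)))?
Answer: -23/4116 ≈ -0.0055880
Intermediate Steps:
(-3951 + 3905)/(4697 + (1093 - 1*(-2442))) = -46/(4697 + (1093 + 2442)) = -46/(4697 + 3535) = -46/8232 = -46*1/8232 = -23/4116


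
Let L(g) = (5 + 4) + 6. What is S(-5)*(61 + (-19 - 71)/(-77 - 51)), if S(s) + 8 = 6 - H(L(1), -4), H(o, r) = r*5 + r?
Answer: 43439/32 ≈ 1357.5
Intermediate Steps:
L(g) = 15 (L(g) = 9 + 6 = 15)
H(o, r) = 6*r (H(o, r) = 5*r + r = 6*r)
S(s) = 22 (S(s) = -8 + (6 - 6*(-4)) = -8 + (6 - 1*(-24)) = -8 + (6 + 24) = -8 + 30 = 22)
S(-5)*(61 + (-19 - 71)/(-77 - 51)) = 22*(61 + (-19 - 71)/(-77 - 51)) = 22*(61 - 90/(-128)) = 22*(61 - 90*(-1/128)) = 22*(61 + 45/64) = 22*(3949/64) = 43439/32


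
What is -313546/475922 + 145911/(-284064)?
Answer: -26418230981/22532051168 ≈ -1.1725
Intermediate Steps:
-313546/475922 + 145911/(-284064) = -313546*1/475922 + 145911*(-1/284064) = -156773/237961 - 48637/94688 = -26418230981/22532051168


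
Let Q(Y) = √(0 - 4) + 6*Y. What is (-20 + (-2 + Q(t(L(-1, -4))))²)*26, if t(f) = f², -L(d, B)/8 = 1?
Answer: 3793400 + 39728*I ≈ 3.7934e+6 + 39728.0*I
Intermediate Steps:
L(d, B) = -8 (L(d, B) = -8*1 = -8)
Q(Y) = 2*I + 6*Y (Q(Y) = √(-4) + 6*Y = 2*I + 6*Y)
(-20 + (-2 + Q(t(L(-1, -4))))²)*26 = (-20 + (-2 + (2*I + 6*(-8)²))²)*26 = (-20 + (-2 + (2*I + 6*64))²)*26 = (-20 + (-2 + (2*I + 384))²)*26 = (-20 + (-2 + (384 + 2*I))²)*26 = (-20 + (382 + 2*I)²)*26 = -520 + 26*(382 + 2*I)²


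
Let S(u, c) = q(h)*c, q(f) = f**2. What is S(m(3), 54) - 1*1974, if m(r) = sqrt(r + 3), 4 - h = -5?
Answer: 2400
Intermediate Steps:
h = 9 (h = 4 - 1*(-5) = 4 + 5 = 9)
m(r) = sqrt(3 + r)
S(u, c) = 81*c (S(u, c) = 9**2*c = 81*c)
S(m(3), 54) - 1*1974 = 81*54 - 1*1974 = 4374 - 1974 = 2400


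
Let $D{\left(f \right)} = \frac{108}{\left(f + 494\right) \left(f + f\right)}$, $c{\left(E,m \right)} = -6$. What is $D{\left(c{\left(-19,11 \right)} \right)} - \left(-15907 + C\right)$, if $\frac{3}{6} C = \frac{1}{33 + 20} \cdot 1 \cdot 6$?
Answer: $\frac{411412315}{25864} \approx 15907.0$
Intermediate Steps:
$C = \frac{12}{53}$ ($C = 2 \frac{1}{33 + 20} \cdot 1 \cdot 6 = 2 \cdot \frac{1}{53} \cdot 1 \cdot 6 = 2 \cdot \frac{1}{53} \cdot 6 = 2 \cdot \frac{6}{53} = \frac{12}{53} \approx 0.22642$)
$D{\left(f \right)} = \frac{54}{f \left(494 + f\right)}$ ($D{\left(f \right)} = \frac{108}{\left(494 + f\right) 2 f} = \frac{108}{2 f \left(494 + f\right)} = 108 \frac{1}{2 f \left(494 + f\right)} = \frac{54}{f \left(494 + f\right)}$)
$D{\left(c{\left(-19,11 \right)} \right)} - \left(-15907 + C\right) = \frac{54}{\left(-6\right) \left(494 - 6\right)} + \left(15907 - \frac{12}{53}\right) = 54 \left(- \frac{1}{6}\right) \frac{1}{488} + \left(15907 - \frac{12}{53}\right) = 54 \left(- \frac{1}{6}\right) \frac{1}{488} + \frac{843059}{53} = - \frac{9}{488} + \frac{843059}{53} = \frac{411412315}{25864}$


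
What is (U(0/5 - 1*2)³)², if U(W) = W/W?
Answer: 1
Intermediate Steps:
U(W) = 1
(U(0/5 - 1*2)³)² = (1³)² = 1² = 1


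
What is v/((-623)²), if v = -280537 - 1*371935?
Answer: -652472/388129 ≈ -1.6811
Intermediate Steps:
v = -652472 (v = -280537 - 371935 = -652472)
v/((-623)²) = -652472/((-623)²) = -652472/388129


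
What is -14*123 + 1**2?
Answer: -1721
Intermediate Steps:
-14*123 + 1**2 = -1722 + 1 = -1721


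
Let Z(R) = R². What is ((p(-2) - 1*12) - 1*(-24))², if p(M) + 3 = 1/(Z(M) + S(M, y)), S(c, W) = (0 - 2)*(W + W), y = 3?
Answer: 5041/64 ≈ 78.766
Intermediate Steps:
S(c, W) = -4*W
p(M) = -3 + 1/(-12 + M²) (p(M) = -3 + 1/(M² - 4*3) = -3 + 1/(M² - 12) = -3 + 1/(-12 + M²))
((p(-2) - 1*12) - 1*(-24))² = (((37 - 3*(-2)²)/(-12 + (-2)²) - 1*12) - 1*(-24))² = (((37 - 3*4)/(-12 + 4) - 12) + 24)² = (((37 - 12)/(-8) - 12) + 24)² = ((-⅛*25 - 12) + 24)² = ((-25/8 - 12) + 24)² = (-121/8 + 24)² = (71/8)² = 5041/64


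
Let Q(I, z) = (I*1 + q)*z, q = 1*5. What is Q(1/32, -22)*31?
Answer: -54901/16 ≈ -3431.3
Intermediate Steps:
q = 5
Q(I, z) = z*(5 + I) (Q(I, z) = (I*1 + 5)*z = (I + 5)*z = (5 + I)*z = z*(5 + I))
Q(1/32, -22)*31 = -22*(5 + 1/32)*31 = -22*161/32*31 = -1771/16*31 = -54901/16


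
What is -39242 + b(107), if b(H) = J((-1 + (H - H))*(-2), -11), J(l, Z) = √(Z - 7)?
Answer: -39242 + 3*I*√2 ≈ -39242.0 + 4.2426*I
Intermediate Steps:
J(l, Z) = √(-7 + Z)
b(H) = 3*I*√2 (b(H) = √(-7 - 11) = √(-18) = 3*I*√2)
-39242 + b(107) = -39242 + 3*I*√2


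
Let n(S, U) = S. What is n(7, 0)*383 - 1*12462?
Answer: -9781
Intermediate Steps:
n(7, 0)*383 - 1*12462 = 7*383 - 1*12462 = 2681 - 12462 = -9781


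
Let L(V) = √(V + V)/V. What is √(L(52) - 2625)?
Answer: √(-1774500 + 26*√26)/26 ≈ 51.233*I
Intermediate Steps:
L(V) = √2/√V (L(V) = √(2*V)/V = (√2*√V)/V = √2/√V)
√(L(52) - 2625) = √(√2/√52 - 2625) = √(√2*(√13/26) - 2625) = √(√26/26 - 2625) = √(-2625 + √26/26)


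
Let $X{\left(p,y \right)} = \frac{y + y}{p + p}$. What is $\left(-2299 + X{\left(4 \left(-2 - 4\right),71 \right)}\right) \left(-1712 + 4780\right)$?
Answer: $- \frac{42374449}{6} \approx -7.0624 \cdot 10^{6}$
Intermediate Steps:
$X{\left(p,y \right)} = \frac{y}{p}$ ($X{\left(p,y \right)} = \frac{2 y}{2 p} = 2 y \frac{1}{2 p} = \frac{y}{p}$)
$\left(-2299 + X{\left(4 \left(-2 - 4\right),71 \right)}\right) \left(-1712 + 4780\right) = \left(-2299 + \frac{71}{4 \left(-2 - 4\right)}\right) \left(-1712 + 4780\right) = \left(-2299 + \frac{71}{4 \left(-6\right)}\right) 3068 = \left(-2299 + \frac{71}{-24}\right) 3068 = \left(-2299 + 71 \left(- \frac{1}{24}\right)\right) 3068 = \left(-2299 - \frac{71}{24}\right) 3068 = \left(- \frac{55247}{24}\right) 3068 = - \frac{42374449}{6}$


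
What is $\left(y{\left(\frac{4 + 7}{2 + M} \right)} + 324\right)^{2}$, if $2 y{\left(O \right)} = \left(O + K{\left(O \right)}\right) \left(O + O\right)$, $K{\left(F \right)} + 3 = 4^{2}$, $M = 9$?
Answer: $114244$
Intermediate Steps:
$K{\left(F \right)} = 13$ ($K{\left(F \right)} = -3 + 4^{2} = -3 + 16 = 13$)
$y{\left(O \right)} = O \left(13 + O\right)$ ($y{\left(O \right)} = \frac{\left(O + 13\right) \left(O + O\right)}{2} = \frac{\left(13 + O\right) 2 O}{2} = \frac{2 O \left(13 + O\right)}{2} = O \left(13 + O\right)$)
$\left(y{\left(\frac{4 + 7}{2 + M} \right)} + 324\right)^{2} = \left(\frac{4 + 7}{2 + 9} \left(13 + \frac{4 + 7}{2 + 9}\right) + 324\right)^{2} = \left(\frac{11}{11} \left(13 + \frac{11}{11}\right) + 324\right)^{2} = \left(11 \cdot \frac{1}{11} \left(13 + 11 \cdot \frac{1}{11}\right) + 324\right)^{2} = \left(1 \left(13 + 1\right) + 324\right)^{2} = \left(1 \cdot 14 + 324\right)^{2} = \left(14 + 324\right)^{2} = 338^{2} = 114244$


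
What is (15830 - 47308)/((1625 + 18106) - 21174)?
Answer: 31478/1443 ≈ 21.814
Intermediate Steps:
(15830 - 47308)/((1625 + 18106) - 21174) = -31478/(19731 - 21174) = -31478/(-1443) = -31478*(-1/1443) = 31478/1443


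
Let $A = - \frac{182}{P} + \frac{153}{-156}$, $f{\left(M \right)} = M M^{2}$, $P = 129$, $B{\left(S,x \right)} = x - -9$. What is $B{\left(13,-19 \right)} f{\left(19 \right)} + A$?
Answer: $- \frac{460117763}{6708} \approx -68592.0$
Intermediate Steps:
$B{\left(S,x \right)} = 9 + x$ ($B{\left(S,x \right)} = x + 9 = 9 + x$)
$f{\left(M \right)} = M^{3}$
$A = - \frac{16043}{6708}$ ($A = - \frac{182}{129} + \frac{153}{-156} = \left(-182\right) \frac{1}{129} + 153 \left(- \frac{1}{156}\right) = - \frac{182}{129} - \frac{51}{52} = - \frac{16043}{6708} \approx -2.3916$)
$B{\left(13,-19 \right)} f{\left(19 \right)} + A = \left(9 - 19\right) 19^{3} - \frac{16043}{6708} = \left(-10\right) 6859 - \frac{16043}{6708} = -68590 - \frac{16043}{6708} = - \frac{460117763}{6708}$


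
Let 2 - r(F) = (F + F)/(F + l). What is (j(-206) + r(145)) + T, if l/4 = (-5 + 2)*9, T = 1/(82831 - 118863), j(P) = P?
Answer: -282418853/1333184 ≈ -211.84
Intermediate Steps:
T = -1/36032 (T = 1/(-36032) = -1/36032 ≈ -2.7753e-5)
l = -108 (l = 4*((-5 + 2)*9) = 4*(-3*9) = 4*(-27) = -108)
r(F) = 2 - 2*F/(-108 + F) (r(F) = 2 - (F + F)/(F - 108) = 2 - 2*F/(-108 + F))
(j(-206) + r(145)) + T = (-206 - 216/(-108 + 145)) - 1/36032 = (-206 - 216/37) - 1/36032 = -7838/37 - 1/36032 = -282418853/1333184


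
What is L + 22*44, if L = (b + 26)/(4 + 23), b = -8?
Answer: 2906/3 ≈ 968.67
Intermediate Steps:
L = ⅔ (L = (-8 + 26)/(4 + 23) = 18/27 = 18*(1/27) = ⅔ ≈ 0.66667)
L + 22*44 = ⅔ + 22*44 = ⅔ + 968 = 2906/3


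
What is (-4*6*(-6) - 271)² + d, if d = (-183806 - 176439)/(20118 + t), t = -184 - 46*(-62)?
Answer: 367155149/22786 ≈ 16113.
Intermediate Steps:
t = 2668 (t = -184 + 2852 = 2668)
d = -360245/22786 (d = (-183806 - 176439)/(20118 + 2668) = -360245/22786 ≈ -15.810)
(-4*6*(-6) - 271)² + d = (-4*6*(-6) - 271)² - 360245/22786 = (-24*(-6) - 271)² - 360245/22786 = (144 - 271)² - 360245/22786 = (-127)² - 360245/22786 = 16129 - 360245/22786 = 367155149/22786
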